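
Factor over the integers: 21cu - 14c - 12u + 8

Group as (21cu - 14c) + (-12u + 8) = 7c(3u - 2) - 4(3u - 2).
Both groups share the factor (3u - 2).

(3u - 2)(7c - 4)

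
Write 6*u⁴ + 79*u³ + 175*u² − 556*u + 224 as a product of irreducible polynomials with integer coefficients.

Among the possible rational roots, u = −8 is a root, so (u + 8) divides it; the quotient is 6*u³ + 31*u² − 73*u + 28.
Then u = −7 is a root, giving the factor (u + 7) and quotient 6*u² − 11*u + 4.
The remaining quadratic factors as (3*u − 4)(2*u − 1).

(2*u − 1)*(3*u − 4)*(u + 7)*(u + 8)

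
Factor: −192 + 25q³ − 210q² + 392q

Testing divisors of the constant over divisors of the leading coefficient, q = 4/5 is a root, giving the factor (5q − 4) and quotient 5q² − 38q + 48.
The remaining quadratic factors as (q − 6)(5q − 8).

(5q − 4)(5q − 8)(q − 6)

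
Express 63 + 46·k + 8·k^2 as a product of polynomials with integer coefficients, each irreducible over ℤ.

Need a pair with product 8·63 = 504 and sum 46: that's 28 and 18.
Split the middle term: 8·k^2 + 28·k + 18·k + 63 = 4·k·(2·k + 7) + 9·(2·k + 7).

(2·k + 7)·(4·k + 9)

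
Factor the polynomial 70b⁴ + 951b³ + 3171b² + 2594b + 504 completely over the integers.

(2b + 7)(5b + 4)(7b + 2)(b + 9)

By the rational root theorem, b = -9 is a root, so (b + 9) is a factor; dividing leaves 70b³ + 321b² + 282b + 56.
Next, b = -2/7 is a root, so (7b + 2) divides it; the quotient is 10b² + 43b + 28.
The remaining quadratic factors as (5b + 4)(2b + 7).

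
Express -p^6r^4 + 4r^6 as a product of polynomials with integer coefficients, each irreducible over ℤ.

Every term has a factor of r^4; factoring it out leaves -p^6 + 4r^2.
Recognize a difference of squares with the parts 2r and p^3.

-r^4(p^3 + 2r)(p^3 - 2r)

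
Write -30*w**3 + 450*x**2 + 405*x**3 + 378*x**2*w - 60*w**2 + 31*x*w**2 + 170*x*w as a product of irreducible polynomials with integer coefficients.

(9*x - 2*w)*(5*x + 3*w)*(9*x + 5*w + 10)

Group: 9*x*(45*x**2 + 52*x*w + 50*x + 15*w**2 + 30*w) - 2*w*(45*x**2 + 52*x*w + 50*x + 15*w**2 + 30*w); both groups contain (45*x**2 + 52*x*w + 50*x + 15*w**2 + 30*w), so (9*x - 2*w) is a factor with cofactor 45*x**2 + 52*x*w + 50*x + 15*w**2 + 30*w.
The cofactor groups again: 45*x**2 + 52*x*w + 50*x + 15*w**2 + 30*w = 5*x*(9*x + 5*w + 10) + 3*w*(9*x + 5*w + 10); both groups contain (9*x + 5*w + 10), giving (5*x + 3*w)*(9*x + 5*w + 10).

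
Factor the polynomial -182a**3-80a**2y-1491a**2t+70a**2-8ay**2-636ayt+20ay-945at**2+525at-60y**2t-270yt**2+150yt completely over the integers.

Group: 13a(-14a**2-4ay-105at-30yt) + (2y+9t-5)(-14a**2-4ay-105at-30yt); both groups contain (-14a**2-4ay-105at-30yt), so (13a+2y+9t-5) is a factor with cofactor -14a**2-4ay-105at-30yt.
The cofactor groups again: -14a**2-4ay-105at-30yt = -7a(2a+15t) - 2y(2a+15t); both groups contain (2a+15t), giving -(7a+2y)(2a+15t).

-(13a+2y+9t-5)(2a+15t)(7a+2y)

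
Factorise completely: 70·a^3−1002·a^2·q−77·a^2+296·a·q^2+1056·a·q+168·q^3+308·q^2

Group: 7·a·(10·a^2−146·a·q−11·a+84·q^2+154·q) + 2·q·(10·a^2−146·a·q−11·a+84·q^2+154·q); both groups contain (10·a^2−146·a·q−11·a+84·q^2+154·q), so (7·a+2·q) is a factor with cofactor 10·a^2−146·a·q−11·a+84·q^2+154·q.
The cofactor groups again: 10·a^2−146·a·q−11·a+84·q^2+154·q = 10·a·(a−14·q) + (−6·q−11)·(a−14·q); both groups contain (a−14·q), giving (10·a−6·q−11)·(a−14·q).

(10·a−6·q−11)·(7·a+2·q)·(a−14·q)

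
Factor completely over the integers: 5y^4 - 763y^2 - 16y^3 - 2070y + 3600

(5y - 6)(y + 5)(y + 8)(y - 15)

By the rational root theorem, y = 15 is a root, so (y - 15) divides it; the quotient is 5y^3 + 59y^2 + 122y - 240.
Continuing, y = -5 is a root, so (y + 5) divides it; the quotient is 5y^2 + 34y - 48.
The remaining quadratic factors as (5y - 6)(y + 8).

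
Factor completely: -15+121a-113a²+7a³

(7a-1)(a-1)(a-15)

Among the possible rational roots, a = 1/7 is a root, giving the factor (7a-1) and quotient a²-16a+15.
The remaining quadratic factors as (a-15)(a-1).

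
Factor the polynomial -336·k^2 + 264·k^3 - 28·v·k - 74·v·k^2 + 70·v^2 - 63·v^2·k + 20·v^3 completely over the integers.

(4·v - 11·k + 14)·(5·v - 12·k)·(v + 2·k)

Group: v·(20·v^2 - 103·v·k + 70·v + 132·k^2 - 168·k) + 2·k·(20·v^2 - 103·v·k + 70·v + 132·k^2 - 168·k); both groups contain (20·v^2 - 103·v·k + 70·v + 132·k^2 - 168·k), so (v + 2·k) is a factor with cofactor 20·v^2 - 103·v·k + 70·v + 132·k^2 - 168·k.
The cofactor groups again: 20·v^2 - 103·v·k + 70·v + 132·k^2 - 168·k = 4·v·(5·v - 12·k) + (-11·k + 14)·(5·v - 12·k); both groups contain (5·v - 12·k), giving (4·v - 11·k + 14)·(5·v - 12·k).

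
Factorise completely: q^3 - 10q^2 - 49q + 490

By the rational root theorem, q = -7 is a root, giving the factor (q + 7) and quotient q^2 - 17q + 70.
The remaining quadratic factors as (q - 7)(q - 10).

(q + 7)(q - 10)(q - 7)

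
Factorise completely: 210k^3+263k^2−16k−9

(5k−1)(6k+1)(7k+9)

By the rational root theorem, k = −9/7 is a root, so (7k+9) divides it; the quotient is 30k^2−k−1.
The remaining quadratic factors as (6k+1)(5k−1).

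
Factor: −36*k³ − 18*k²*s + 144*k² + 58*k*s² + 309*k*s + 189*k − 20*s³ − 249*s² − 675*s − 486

Group: 3*k*(−12*k² + 14*k*s + 72*k − 4*s² − 45*s − 81) + (5*s + 6)*(−12*k² + 14*k*s + 72*k − 4*s² − 45*s − 81); both groups contain (−12*k² + 14*k*s + 72*k − 4*s² − 45*s − 81), so (3*k + 5*s + 6) is a factor with cofactor −12*k² + 14*k*s + 72*k − 4*s² − 45*s − 81.
The cofactor groups again: −12*k² + 14*k*s + 72*k − 4*s² − 45*s − 81 = −2*k*(6*k − 4*s − 9) + (s + 9)*(6*k − 4*s − 9); both groups contain (6*k − 4*s − 9), giving −(2*k − s − 9)*(6*k − 4*s − 9).

−(2*k − s − 9)*(3*k + 5*s + 6)*(6*k − 4*s − 9)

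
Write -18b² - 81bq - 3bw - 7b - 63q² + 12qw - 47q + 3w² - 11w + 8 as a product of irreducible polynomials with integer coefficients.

-(2b + 7q + w - 1)(9b + 9q - 3w + 8)

Group: -2b(9b + 9q - 3w + 8) + (-7q - w + 1)(9b + 9q - 3w + 8); both groups contain (9b + 9q - 3w + 8).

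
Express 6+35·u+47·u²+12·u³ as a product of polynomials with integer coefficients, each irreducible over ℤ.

Testing divisors of the constant over divisors of the leading coefficient, u = -2/3 is a root, giving the factor (3·u+2) and quotient 4·u²+13·u+3.
The remaining quadratic factors as (4·u+1)(u+3).

(3·u+2)·(4·u+1)·(u+3)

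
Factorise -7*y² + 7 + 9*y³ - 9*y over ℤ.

Group as (9*y³ - 9*y) + (-7*y² + 7) = 9*y*(y² - 1) - 7*(y² - 1).
Both groups share the factor (y² - 1).

(9*y - 7)*(y + 1)*(y - 1)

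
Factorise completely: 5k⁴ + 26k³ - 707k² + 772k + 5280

Among the possible rational roots, k = 8 is a root, so (k - 8) divides it; the quotient is 5k³ + 66k² - 179k - 660.
Then k = -11/5 is a root, so (5k + 11) divides it; the quotient is k² + 11k - 60.
The remaining quadratic factors as (k + 15)(k - 4).

(5k + 11)(k + 15)(k - 4)(k - 8)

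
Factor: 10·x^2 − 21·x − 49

(2·x − 7)·(5·x + 7)

Need a pair with product 10·(−49) = −490 and sum −21: that's −35 and 14.
Split the middle term: 10·x^2 − 35·x + 14·x − 49 = 5·x·(2·x − 7) + 7·(2·x − 7).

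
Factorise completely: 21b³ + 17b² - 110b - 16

By the rational root theorem, b = -8/3 is a root, giving the factor (3b + 8) and quotient 7b² - 13b - 2.
The remaining quadratic factors as (b - 2)(7b + 1).

(3b + 8)(7b + 1)(b - 2)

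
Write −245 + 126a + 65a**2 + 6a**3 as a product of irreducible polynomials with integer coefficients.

(6a − 7)(a + 5)(a + 7)

Among the possible rational roots, a = −5 is a root, so (a + 5) divides it; the quotient is 6a**2 + 35a − 49.
The remaining quadratic factors as (a + 7)(6a − 7).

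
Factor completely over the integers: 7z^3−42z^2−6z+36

(z−6)(7z^2−6)

Group as (7z^3−6z) + (−42z^2+36) = z(7z^2−6) − 6(7z^2−6).
Both groups share the factor (7z^2−6).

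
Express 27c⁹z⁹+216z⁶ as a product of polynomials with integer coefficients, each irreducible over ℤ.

Every term has a factor of 27z⁶; factoring it out leaves c⁹z³+8.
Recognize a sum of cubes with the parts c³z and 2.

27z⁶(c³z+2)(c⁶z²-2c³z+4)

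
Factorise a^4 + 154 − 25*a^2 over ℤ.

(a^2 − 11)*(a^2 − 14)

Substitute u = a^2 to get a quadratic in u, then factor.
a^2 − 14 is irreducible over ℤ (14 is not a perfect square).
a^2 − 11 is irreducible over ℤ (11 is not a perfect square).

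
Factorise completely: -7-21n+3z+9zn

Group as (9zn+3z) + (-21n-7) = 3z(3n+1) - 7(3n+1).
Both groups share the factor (3n+1).

(3n+1)(3z-7)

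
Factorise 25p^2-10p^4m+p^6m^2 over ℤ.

Factor out p^2 first: what remains is p^4m^2-10p^2m+25.
Recognize a perfect-square trinomial with the parts p^2m and 5.

p^2(p^2m-5)^2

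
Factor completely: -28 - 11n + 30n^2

(5n + 4)(6n - 7)

Need a pair with product 30·(-28) = -840 and sum -11: that's -35 and 24.
Split the middle term: 30n^2 - 35n + 24n - 28 = 5n(6n - 7) + 4(6n - 7).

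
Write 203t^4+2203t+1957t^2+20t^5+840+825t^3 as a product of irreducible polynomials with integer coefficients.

Trying the rational-root candidates, t = -7/5 is a root, so (5t+7) divides it; the quotient is 4t^4+35t^3+116t^2+229t+120.
Continuing, t = -5 is a root, so (t+5) is a factor; dividing leaves 4t^3+15t^2+41t+24.
Next, t = -3/4 is a root, giving the factor (4t+3) and quotient t^2+3t+8.
The quadratic t^2+3t+8 has discriminant -23 < 0 and is irreducible over ℤ.

(4t+3)(5t+7)(t+5)(t^2+3t+8)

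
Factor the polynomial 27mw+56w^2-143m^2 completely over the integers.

-(11m-8w)(13m+7w)

Group: -11m(13m+7w) + 8w(13m+7w); both groups contain (13m+7w).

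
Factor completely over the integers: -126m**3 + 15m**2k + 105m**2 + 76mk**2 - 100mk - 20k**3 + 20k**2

Group: 3m(-42m**2 - 23mk + 35m + 10k**2 - 10k) - 2k(-42m**2 - 23mk + 35m + 10k**2 - 10k); both groups contain (-42m**2 - 23mk + 35m + 10k**2 - 10k), so (3m - 2k) is a factor with cofactor -42m**2 - 23mk + 35m + 10k**2 - 10k.
The cofactor groups again: -42m**2 - 23mk + 35m + 10k**2 - 10k = -7m(6m + 5k - 5) + 2k(6m + 5k - 5); both groups contain (6m + 5k - 5), giving -(7m - 2k)(6m + 5k - 5).

-(3m - 2k)(7m - 2k)(6m + 5k - 5)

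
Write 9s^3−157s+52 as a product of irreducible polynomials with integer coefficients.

(3s+13)(3s−1)(s−4)

By the rational root theorem, s = −13/3 is a root, so (3s+13) divides it; the quotient is 3s^2−13s+4.
The remaining quadratic factors as (3s−1)(s−4).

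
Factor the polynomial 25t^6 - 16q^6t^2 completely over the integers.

Factor out t^2 first: what remains is -16q^6 + 25t^4.
Recognize a difference of squares with the parts 5t^2 and 4q^3.

-t^2(4q^3 + 5t^2)(4q^3 - 5t^2)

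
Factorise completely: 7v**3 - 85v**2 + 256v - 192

Among the possible rational roots, v = 8/7 is a root, giving the factor (7v - 8) and quotient v**2 - 11v + 24.
The remaining quadratic factors as (v - 3)(v - 8).

(7v - 8)(v - 3)(v - 8)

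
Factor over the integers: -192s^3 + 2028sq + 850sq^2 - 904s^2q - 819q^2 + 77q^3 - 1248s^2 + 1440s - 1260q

-(8s - 7q)(2s + 11q + 15)(12s + q - 12)

Group: 8s(-24s^2 - 134sq - 156s - 11q^2 + 117q + 180) - 7q(-24s^2 - 134sq - 156s - 11q^2 + 117q + 180); both groups contain (-24s^2 - 134sq - 156s - 11q^2 + 117q + 180), so (8s - 7q) is a factor with cofactor -24s^2 - 134sq - 156s - 11q^2 + 117q + 180.
The cofactor groups again: -24s^2 - 134sq - 156s - 11q^2 + 117q + 180 = -12s(2s + 11q + 15) + (-q + 12)(2s + 11q + 15); both groups contain (2s + 11q + 15), giving -(12s + q - 12)(2s + 11q + 15).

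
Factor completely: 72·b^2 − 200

8·(3·b + 5)·(3·b − 5)

Pull out the common factor 8; 9·b^2 − 25 is a difference of squares.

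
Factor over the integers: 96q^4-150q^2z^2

6q^2(4q+5z)(4q-5z)

Factor out 6q^2, leaving 16q^2-25z^2, which is a difference of two squares.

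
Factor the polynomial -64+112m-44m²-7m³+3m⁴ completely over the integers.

(3m-4)(m+4)(m-1)(m-4)

Trying the rational-root candidates, m = 4 is a root, giving the factor (m-4) and quotient 3m³+5m²-24m+16.
Then m = -4 is a root, so (m+4) divides it; the quotient is 3m²-7m+4.
The remaining quadratic factors as (3m-4)(m-1).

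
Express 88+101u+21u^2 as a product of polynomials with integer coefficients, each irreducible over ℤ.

Need a pair with product 21·88 = 1848 and sum 101: that's 24 and 77.
Split the middle term: 21u^2+24u + 77u+88 = 3u(7u+8) + 11(7u+8).

(3u+11)(7u+8)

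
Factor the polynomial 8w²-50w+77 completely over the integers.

(2w-7)(4w-11)

Need a pair with product 8·77 = 616 and sum -50: that's -22 and -28.
Split the middle term: 8w²-22w - 28w+77 = 2w(4w-11) - 7(4w-11).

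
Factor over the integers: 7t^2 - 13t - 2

(7t + 1)(t - 2)

Need a pair with product 7·(-2) = -14 and sum -13: that's 1 and -14.
Split the middle term: 7t^2 + t - 14t - 2 = t(7t + 1) - 2(7t + 1).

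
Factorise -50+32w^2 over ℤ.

2(4w+5)(4w-5)

Every term has a factor of 2. Then 16w^2-25 = (4w)² − (5)².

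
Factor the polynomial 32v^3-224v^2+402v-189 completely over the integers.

By the rational root theorem, v = 7/4 is a root, so (4v-7) divides it; the quotient is 8v^2-42v+27.
The remaining quadratic factors as (4v-3)(2v-9).

(2v-9)(4v-3)(4v-7)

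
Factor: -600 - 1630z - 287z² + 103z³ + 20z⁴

By the rational root theorem, z = -2/5 is a root, so (5z + 2) is a factor; dividing leaves 4z³ + 19z² - 65z - 300.
Then z = 4 is a root, giving the factor (z - 4) and quotient 4z² + 35z + 75.
The remaining quadratic factors as (z + 5)(4z + 15).

(4z + 15)(5z + 2)(z + 5)(z - 4)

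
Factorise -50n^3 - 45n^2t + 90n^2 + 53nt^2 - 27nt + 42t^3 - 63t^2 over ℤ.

Group: 5n(-10n^2 + 3nt + 7t^2) + (6t - 9)(-10n^2 + 3nt + 7t^2); both groups contain (-10n^2 + 3nt + 7t^2), so (5n + 6t - 9) is a factor with cofactor -10n^2 + 3nt + 7t^2.
The cofactor groups again: -10n^2 + 3nt + 7t^2 = -n(10n + 7t) + t(10n + 7t); both groups contain (10n + 7t), giving -(n - t)(10n + 7t).

-(10n + 7t)(5n + 6t - 9)(n - t)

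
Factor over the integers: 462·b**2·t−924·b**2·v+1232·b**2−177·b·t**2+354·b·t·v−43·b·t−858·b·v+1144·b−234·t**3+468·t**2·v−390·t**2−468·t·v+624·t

(11·b+6·t)·(14·b−13·t+13)·(3·t−6·v+8)

Group: 14·b·(33·b·t−66·b·v+88·b+18·t**2−36·t·v+48·t) + (−13·t+13)·(33·b·t−66·b·v+88·b+18·t**2−36·t·v+48·t); both groups contain (33·b·t−66·b·v+88·b+18·t**2−36·t·v+48·t), so (14·b−13·t+13) is a factor with cofactor 33·b·t−66·b·v+88·b+18·t**2−36·t·v+48·t.
The cofactor groups again: 33·b·t−66·b·v+88·b+18·t**2−36·t·v+48·t = 11·b·(3·t−6·v+8) + 6·t·(3·t−6·v+8); both groups contain (3·t−6·v+8), giving (11·b+6·t)·(3·t−6·v+8).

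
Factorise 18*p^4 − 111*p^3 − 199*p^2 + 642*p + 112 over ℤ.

By the rational root theorem, p = −8/3 is a root, so (3*p + 8) divides it; the quotient is 6*p^3 − 53*p^2 + 75*p + 14.
Next, p = 7 is a root, so (p − 7) divides it; the quotient is 6*p^2 − 11*p − 2.
The remaining quadratic factors as (6*p + 1)(p − 2).

(3*p + 8)*(6*p + 1)*(p − 2)*(p − 7)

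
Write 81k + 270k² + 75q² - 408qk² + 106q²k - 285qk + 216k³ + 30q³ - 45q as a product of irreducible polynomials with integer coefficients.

(6q - 4k - 3)(5q - 9k)(q + 6k + 3)

Group: 5q(6q² + 32qk + 15q - 24k² - 30k - 9) - 9k(6q² + 32qk + 15q - 24k² - 30k - 9); both groups contain (6q² + 32qk + 15q - 24k² - 30k - 9), so (5q - 9k) is a factor with cofactor 6q² + 32qk + 15q - 24k² - 30k - 9.
The cofactor groups again: 6q² + 32qk + 15q - 24k² - 30k - 9 = q(6q - 4k - 3) + (6k + 3)(6q - 4k - 3); both groups contain (6q - 4k - 3), giving (q + 6k + 3)(6q - 4k - 3).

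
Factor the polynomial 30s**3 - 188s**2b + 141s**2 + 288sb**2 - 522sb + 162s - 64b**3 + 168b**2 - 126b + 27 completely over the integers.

(s - 2b + 3)(15s - 4b + 3)(2s - 8b + 3)

Group: 15s(2s**2 - 12sb + 9s + 16b**2 - 30b + 9) + (-4b + 3)(2s**2 - 12sb + 9s + 16b**2 - 30b + 9); both groups contain (2s**2 - 12sb + 9s + 16b**2 - 30b + 9), so (15s - 4b + 3) is a factor with cofactor 2s**2 - 12sb + 9s + 16b**2 - 30b + 9.
The cofactor groups again: 2s**2 - 12sb + 9s + 16b**2 - 30b + 9 = 2s(s - 2b + 3) + (-8b + 3)(s - 2b + 3); both groups contain (s - 2b + 3), giving (2s - 8b + 3)(s - 2b + 3).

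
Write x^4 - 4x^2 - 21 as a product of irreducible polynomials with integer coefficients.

Substitute u = x^2 to get a quadratic in u, then factor.
x^2 - 7 is irreducible over ℤ (7 is not a perfect square).
x^2 + 3 is irreducible over ℤ (always positive, so no real roots).

(x^2 + 3)(x^2 - 7)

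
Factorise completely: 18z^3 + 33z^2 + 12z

Pull out the common factor 3z, then factor the remaining trinomial.

3z(2z + 1)(3z + 4)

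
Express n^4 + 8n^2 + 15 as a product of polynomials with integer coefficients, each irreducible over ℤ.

Substitute u = n^2 to get a quadratic in u, then factor.
n^2 + 3 is irreducible over ℤ (always positive, so no real roots).
n^2 + 5 is irreducible over ℤ (always positive, so no real roots).

(n^2 + 3)(n^2 + 5)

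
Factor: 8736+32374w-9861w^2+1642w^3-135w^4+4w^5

Trying the rational-root candidates, w = 13 is a root, giving the factor (w-13) and quotient 4w^4-83w^3+563w^2-2542w-672.
Next, w = 14 is a root, so (w-14) is a factor; dividing leaves 4w^3-27w^2+185w+48.
Then w = -1/4 is a root, so (4w+1) divides it; the quotient is w^2-7w+48.
The quadratic w^2-7w+48 has discriminant -143 < 0 and is irreducible over ℤ.

(4w+1)(w-13)(w-14)(w^2-7w+48)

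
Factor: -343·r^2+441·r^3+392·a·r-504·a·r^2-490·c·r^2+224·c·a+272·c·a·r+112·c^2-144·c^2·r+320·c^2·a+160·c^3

Group: 10·c·(16·c^2+32·c·a+56·a·r-49·r^2) + (-9·r+7)·(16·c^2+32·c·a+56·a·r-49·r^2); both groups contain (16·c^2+32·c·a+56·a·r-49·r^2), so (10·c-9·r+7) is a factor with cofactor 16·c^2+32·c·a+56·a·r-49·r^2.
The cofactor groups again: 16·c^2+32·c·a+56·a·r-49·r^2 = 4·c·(4·c+8·a-7·r) + 7·r·(4·c+8·a-7·r); both groups contain (4·c+8·a-7·r), giving (4·c+7·r)·(4·c+8·a-7·r).

(10·c-9·r+7)·(4·c+7·r)·(4·c+8·a-7·r)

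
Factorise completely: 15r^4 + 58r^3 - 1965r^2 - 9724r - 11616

(3r + 8)(5r + 11)(r + 11)(r - 12)

Testing divisors of the constant over divisors of the leading coefficient, r = -8/3 is a root, giving the factor (3r + 8) and quotient 5r^3 + 6r^2 - 671r - 1452.
Then r = 12 is a root, giving the factor (r - 12) and quotient 5r^2 + 66r + 121.
The remaining quadratic factors as (r + 11)(5r + 11).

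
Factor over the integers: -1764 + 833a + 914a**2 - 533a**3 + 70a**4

Trying the rational-root candidates, a = 7/5 is a root, so (5a - 7) is a factor; dividing leaves 14a**3 - 87a**2 + 61a + 252.
Then a = 4 is a root, giving the factor (a - 4) and quotient 14a**2 - 31a - 63.
The remaining quadratic factors as (2a - 7)(7a + 9).

(2a - 7)(5a - 7)(7a + 9)(a - 4)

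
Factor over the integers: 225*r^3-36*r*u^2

Factor out 9*r, leaving 25*r^2-4*u^2, which is a difference of two squares.

9*r*(5*r+2*u)*(5*r-2*u)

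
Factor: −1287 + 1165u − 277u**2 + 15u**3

(3u − 11)(5u − 9)(u − 13)

By the rational root theorem, u = 13 is a root, so (u − 13) divides it; the quotient is 15u**2 − 82u + 99.
The remaining quadratic factors as (3u − 11)(5u − 9).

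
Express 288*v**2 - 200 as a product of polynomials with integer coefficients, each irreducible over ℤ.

Every term has a factor of 8. Then 36*v**2 - 25 = (6*v)² − (5)².

8*(6*v + 5)*(6*v - 5)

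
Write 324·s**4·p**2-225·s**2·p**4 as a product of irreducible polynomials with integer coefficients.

9·p**2·s**2·(6·s-5·p)·(6·s+5·p)

Pull out the common factor 9·s**2·p**2; 36·s**2-25·p**2 is a difference of squares.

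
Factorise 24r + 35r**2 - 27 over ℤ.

Need a pair with product 35·(-27) = -945 and sum 24: that's 45 and -21.
Split the middle term: 35r**2 + 45r - 21r - 27 = 5r(7r + 9) - 3(7r + 9).

(5r - 3)(7r + 9)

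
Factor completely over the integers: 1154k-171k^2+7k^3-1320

By the rational root theorem, k = 12 is a root, so (k-12) divides it; the quotient is 7k^2-87k+110.
The remaining quadratic factors as (7k-10)(k-11).

(7k-10)(k-11)(k-12)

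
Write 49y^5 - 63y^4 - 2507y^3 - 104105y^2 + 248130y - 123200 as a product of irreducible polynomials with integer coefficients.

Among the possible rational roots, y = 14 is a root, so (y - 14) is a factor; dividing leaves 49y^4 + 623y^3 + 6215y^2 - 17095y + 8800.
Then y = 5/7 is a root, giving the factor (7y - 5) and quotient 7y^3 + 94y^2 + 955y - 1760.
Next, y = 11/7 is a root, giving the factor (7y - 11) and quotient y^2 + 15y + 160.
The quadratic y^2 + 15y + 160 has discriminant -415 < 0 and is irreducible over ℤ.

(7y - 11)(7y - 5)(y - 14)(y^2 + 15y + 160)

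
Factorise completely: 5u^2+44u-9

(5u-1)(u+9)

Need a pair with product 5·(-9) = -45 and sum 44: that's 45 and -1.
Split the middle term: 5u^2+45u - u-9 = 5u(u+9) - (u+9).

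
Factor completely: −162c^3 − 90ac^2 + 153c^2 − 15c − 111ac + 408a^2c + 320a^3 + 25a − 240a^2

Group: 5a(64a^2 + 120ac − 48a + 54c^2 − 51c + 5) − 3c(64a^2 + 120ac − 48a + 54c^2 − 51c + 5); both groups contain (64a^2 + 120ac − 48a + 54c^2 − 51c + 5), so (5a − 3c) is a factor with cofactor 64a^2 + 120ac − 48a + 54c^2 − 51c + 5.
The cofactor groups again: 64a^2 + 120ac − 48a + 54c^2 − 51c + 5 = 8a(8a + 9c − 1) + (6c − 5)(8a + 9c − 1); both groups contain (8a + 9c − 1), giving (8a + 6c − 5)(8a + 9c − 1).

(5a − 3c)(8a + 6c − 5)(8a + 9c − 1)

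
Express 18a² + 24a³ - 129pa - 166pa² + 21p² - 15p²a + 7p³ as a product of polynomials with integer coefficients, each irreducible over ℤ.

Group: p(7p² - 43pa + 6a²) + (4a + 3)(7p² - 43pa + 6a²); both groups contain (7p² - 43pa + 6a²), so (p + 4a + 3) is a factor with cofactor 7p² - 43pa + 6a².
The cofactor groups again: 7p² - 43pa + 6a² = 7p(p - 6a) - a(p - 6a); both groups contain (p - 6a), giving (7p - a)(p - 6a).

(p - 6a)(7p - a)(p + 4a + 3)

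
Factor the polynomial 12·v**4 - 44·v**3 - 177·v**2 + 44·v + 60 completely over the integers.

Among the possible rational roots, v = -1/2 is a root, so (2·v + 1) is a factor; dividing leaves 6·v**3 - 25·v**2 - 76·v + 60.
Continuing, v = 6 is a root, so (v - 6) divides it; the quotient is 6·v**2 + 11·v - 10.
The remaining quadratic factors as (3·v - 2)(2·v + 5).

(2·v + 1)·(2·v + 5)·(3·v - 2)·(v - 6)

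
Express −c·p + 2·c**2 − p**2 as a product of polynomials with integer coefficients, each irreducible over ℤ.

Group: 2·c·(c − p) + p·(c − p); both groups contain (c − p).

(2·c + p)·(c − p)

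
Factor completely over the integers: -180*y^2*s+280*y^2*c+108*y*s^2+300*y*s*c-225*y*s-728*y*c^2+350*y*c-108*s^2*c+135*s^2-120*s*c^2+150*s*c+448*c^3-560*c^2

Group: 5*y*(-36*y*s+56*y*c+36*s*c-45*s-56*c^2+70*c) + (-3*s-8*c)*(-36*y*s+56*y*c+36*s*c-45*s-56*c^2+70*c); both groups contain (-36*y*s+56*y*c+36*s*c-45*s-56*c^2+70*c), so (5*y-3*s-8*c) is a factor with cofactor -36*y*s+56*y*c+36*s*c-45*s-56*c^2+70*c.
The cofactor groups again: -36*y*s+56*y*c+36*s*c-45*s-56*c^2+70*c = -4*y*(9*s-14*c) + (4*c-5)*(9*s-14*c); both groups contain (9*s-14*c), giving -(4*y-4*c+5)*(9*s-14*c).

-(9*s-14*c)*(4*y-4*c+5)*(5*y-3*s-8*c)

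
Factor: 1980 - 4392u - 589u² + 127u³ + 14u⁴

(2u + 11)(7u - 3)(u + 10)(u - 6)

Among the possible rational roots, u = -11/2 is a root, giving the factor (2u + 11) and quotient 7u³ + 25u² - 432u + 180.
Then u = 3/7 is a root, giving the factor (7u - 3) and quotient u² + 4u - 60.
The remaining quadratic factors as (u + 10)(u - 6).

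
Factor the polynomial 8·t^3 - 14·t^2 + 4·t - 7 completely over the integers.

Group as (8·t^3 + 4·t) + (-14·t^2 - 7) = 4·t·(2·t^2 + 1) - 7·(2·t^2 + 1).
Both groups share the factor (2·t^2 + 1).

(4·t - 7)·(2·t^2 + 1)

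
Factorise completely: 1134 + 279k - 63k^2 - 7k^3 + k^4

Among the possible rational roots, k = -3 is a root, so (k + 3) divides it; the quotient is k^3 - 10k^2 - 33k + 378.
Next, k = 7 is a root, giving the factor (k - 7) and quotient k^2 - 3k - 54.
The remaining quadratic factors as (k - 9)(k + 6).

(k + 3)(k + 6)(k - 7)(k - 9)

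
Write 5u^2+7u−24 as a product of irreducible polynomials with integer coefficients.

(5u−8)(u+3)

Need a pair with product 5·(−24) = −120 and sum 7: that's −8 and 15.
Split the middle term: 5u^2−8u + 15u−24 = u(5u−8) + 3(5u−8).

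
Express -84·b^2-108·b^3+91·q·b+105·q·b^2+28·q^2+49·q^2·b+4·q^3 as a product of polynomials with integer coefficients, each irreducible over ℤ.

Group: q·(4·q^2+33·q·b+28·q-27·b^2-21·b) + 4·b·(4·q^2+33·q·b+28·q-27·b^2-21·b); both groups contain (4·q^2+33·q·b+28·q-27·b^2-21·b), so (q+4·b) is a factor with cofactor 4·q^2+33·q·b+28·q-27·b^2-21·b.
The cofactor groups again: 4·q^2+33·q·b+28·q-27·b^2-21·b = q·(4·q-3·b) + (9·b+7)·(4·q-3·b); both groups contain (4·q-3·b), giving (q+9·b+7)·(4·q-3·b).

(4·q-3·b)·(q+4·b)·(q+9·b+7)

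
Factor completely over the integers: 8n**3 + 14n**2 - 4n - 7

(4n + 7)(2n**2 - 1)

Group as (8n**3 - 4n) + (14n**2 - 7) = 4n(2n**2 - 1) + 7(2n**2 - 1).
Both groups share the factor (2n**2 - 1).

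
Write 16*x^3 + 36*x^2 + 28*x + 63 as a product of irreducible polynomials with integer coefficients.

(4*x + 9)*(4*x^2 + 7)

Group as (16*x^3 + 28*x) + (36*x^2 + 63) = 4*x*(4*x^2 + 7) + 9*(4*x^2 + 7).
Both groups share the factor (4*x^2 + 7).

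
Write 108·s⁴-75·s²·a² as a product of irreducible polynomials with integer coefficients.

Pull out the common factor 3·s²; 36·s²-25·a² is a difference of squares.

3·s²·(6·s-5·a)·(6·s+5·a)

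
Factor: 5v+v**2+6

Two integers with product 6 and sum 5 are 3 and 2.

(v+2)(v+3)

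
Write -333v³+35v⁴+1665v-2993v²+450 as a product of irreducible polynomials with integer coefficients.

Testing divisors of the constant over divisors of the leading coefficient, v = 15 is a root, so (v-15) divides it; the quotient is 35v³+192v²-113v-30.
Next, v = -6 is a root, giving the factor (v+6) and quotient 35v²-18v-5.
The remaining quadratic factors as (5v+1)(7v-5).

(5v+1)(7v-5)(v+6)(v-15)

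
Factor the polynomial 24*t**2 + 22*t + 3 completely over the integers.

Need a pair with product 24·3 = 72 and sum 22: that's 4 and 18.
Split the middle term: 24*t**2 + 4*t + 18*t + 3 = 4*t*(6*t + 1) + 3*(6*t + 1).

(4*t + 3)*(6*t + 1)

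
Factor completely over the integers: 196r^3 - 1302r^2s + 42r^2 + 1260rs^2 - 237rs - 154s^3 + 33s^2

Group: 7r(28r^2 - 182rs + 6r + 154s^2 - 33s) - s(28r^2 - 182rs + 6r + 154s^2 - 33s); both groups contain (28r^2 - 182rs + 6r + 154s^2 - 33s), so (7r - s) is a factor with cofactor 28r^2 - 182rs + 6r + 154s^2 - 33s.
The cofactor groups again: 28r^2 - 182rs + 6r + 154s^2 - 33s = 14r(2r - 11s) + (-14s + 3)(2r - 11s); both groups contain (2r - 11s), giving (14r - 14s + 3)(2r - 11s).

(14r - 14s + 3)(2r - 11s)(7r - s)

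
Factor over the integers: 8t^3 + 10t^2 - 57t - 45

Among the possible rational roots, t = -3 is a root, giving the factor (t + 3) and quotient 8t^2 - 14t - 15.
The remaining quadratic factors as (2t - 5)(4t + 3).

(2t - 5)(4t + 3)(t + 3)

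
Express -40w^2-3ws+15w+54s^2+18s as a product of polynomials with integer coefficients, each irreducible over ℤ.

Group: -8w(5w+6s) + (9s+3)(5w+6s); both groups contain (5w+6s).

-(8w-9s-3)(5w+6s)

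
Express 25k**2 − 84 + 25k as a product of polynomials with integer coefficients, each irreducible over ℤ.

(5k + 12)(5k − 7)

Need a pair with product 25·(−84) = −2100 and sum 25: that's 60 and −35.
Split the middle term: 25k**2 + 60k − 35k − 84 = 5k(5k + 12) − 7(5k + 12).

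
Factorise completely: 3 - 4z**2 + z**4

Substitute u = z**2 to get a quadratic in u, then factor.
z**2 - 1 is a difference of squares.
z**2 - 3 is irreducible over ℤ (3 is not a perfect square).

(z + 1)(z - 1)(z**2 - 3)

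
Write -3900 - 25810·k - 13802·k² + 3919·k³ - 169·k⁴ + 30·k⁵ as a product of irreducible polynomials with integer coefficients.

By the rational root theorem, k = -1/6 is a root, so (6·k + 1) is a factor; dividing leaves 5·k⁴ - 29·k³ + 658·k² - 2410·k - 3900.
Continuing, k = 5 is a root, so (k - 5) is a factor; dividing leaves 5·k³ - 4·k² + 638·k + 780.
Continuing, k = -6/5 is a root, so (5·k + 6) is a factor; dividing leaves k² - 2·k + 130.
The quadratic k² - 2·k + 130 has discriminant -516 < 0 and is irreducible over ℤ.

(5·k + 6)·(6·k + 1)·(k - 5)·(k² - 2·k + 130)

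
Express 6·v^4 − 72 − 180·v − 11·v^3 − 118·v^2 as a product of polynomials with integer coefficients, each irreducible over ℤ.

(2·v + 3)·(3·v + 2)·(v + 2)·(v − 6)

Trying the rational-root candidates, v = −3/2 is a root, so (2·v + 3) is a factor; dividing leaves 3·v^3 − 10·v^2 − 44·v − 24.
Next, v = −2/3 is a root, so (3·v + 2) divides it; the quotient is v^2 − 4·v − 12.
The remaining quadratic factors as (v − 6)(v + 2).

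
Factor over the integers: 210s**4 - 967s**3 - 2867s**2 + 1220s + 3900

By the rational root theorem, s = -10/7 is a root, so (7s + 10) divides it; the quotient is 30s**3 - 181s**2 - 151s + 390.
Next, s = 13/2 is a root, so (2s - 13) is a factor; dividing leaves 15s**2 + 7s - 30.
The remaining quadratic factors as (5s - 6)(3s + 5).

(2s - 13)(3s + 5)(5s - 6)(7s + 10)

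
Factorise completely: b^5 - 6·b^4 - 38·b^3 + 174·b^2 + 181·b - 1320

(b + 3)·(b + 5)·(b - 8)·(b^2 - 6·b + 11)

By the rational root theorem, b = -3 is a root, so (b + 3) divides it; the quotient is b^4 - 9·b^3 - 11·b^2 + 207·b - 440.
Then b = 8 is a root, so (b - 8) divides it; the quotient is b^3 - b^2 - 19·b + 55.
Continuing, b = -5 is a root, giving the factor (b + 5) and quotient b^2 - 6·b + 11.
The quadratic b^2 - 6·b + 11 has discriminant -8 < 0 and is irreducible over ℤ.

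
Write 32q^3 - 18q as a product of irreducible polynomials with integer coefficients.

2q(4q + 3)(4q - 3)

Factor out 2q, leaving 16q^2 - 9, which is a difference of two squares.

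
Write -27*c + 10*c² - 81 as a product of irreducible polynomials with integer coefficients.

Need a pair with product 10·(-81) = -810 and sum -27: that's 18 and -45.
Split the middle term: 10*c² + 18*c - 45*c - 81 = 2*c*(5*c + 9) - 9*(5*c + 9).

(2*c - 9)*(5*c + 9)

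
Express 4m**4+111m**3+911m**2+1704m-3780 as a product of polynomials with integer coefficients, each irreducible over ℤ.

Trying the rational-root candidates, m = -14 is a root, so (m+14) divides it; the quotient is 4m**3+55m**2+141m-270.
Continuing, m = -9 is a root, so (m+9) is a factor; dividing leaves 4m**2+19m-30.
The remaining quadratic factors as (m+6)(4m-5).

(4m-5)(m+14)(m+6)(m+9)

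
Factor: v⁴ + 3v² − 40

Substitute u = v² to get a quadratic in u, then factor.
v² − 5 is irreducible over ℤ (5 is not a perfect square).
v² + 8 is irreducible over ℤ (always positive, so no real roots).

(v² + 8)(v² − 5)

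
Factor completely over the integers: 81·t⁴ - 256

Write as (9·t²)² − (16)², then factor 9·t² - 16 once more.

(3·t + 4)·(3·t - 4)·(9·t² + 16)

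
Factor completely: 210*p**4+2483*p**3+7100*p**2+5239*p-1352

Testing divisors of the constant over divisors of the leading coefficient, p = -13/6 is a root, giving the factor (6*p+13) and quotient 35*p**3+338*p**2+451*p-104.
Continuing, p = -8 is a root, giving the factor (p+8) and quotient 35*p**2+58*p-13.
The remaining quadratic factors as (5*p-1)(7*p+13).

(5*p-1)*(6*p+13)*(7*p+13)*(p+8)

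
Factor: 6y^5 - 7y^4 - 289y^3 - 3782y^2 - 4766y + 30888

Trying the rational-root candidates, y = 11 is a root, so (y - 11) divides it; the quotient is 6y^4 + 59y^3 + 360y^2 + 178y - 2808.
Continuing, y = 13/6 is a root, giving the factor (6y - 13) and quotient y^3 + 12y^2 + 86y + 216.
Continuing, y = -4 is a root, so (y + 4) divides it; the quotient is y^2 + 8y + 54.
The quadratic y^2 + 8y + 54 has discriminant -152 < 0 and is irreducible over ℤ.

(6y - 13)(y + 4)(y - 11)(y^2 + 8y + 54)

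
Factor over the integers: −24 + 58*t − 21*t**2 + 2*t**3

By the rational root theorem, t = 4 is a root, so (t − 4) is a factor; dividing leaves 2*t**2 − 13*t + 6.
The remaining quadratic factors as (t − 6)(2*t − 1).

(2*t − 1)*(t − 4)*(t − 6)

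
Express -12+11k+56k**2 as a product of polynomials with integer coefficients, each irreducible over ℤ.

(7k+4)(8k-3)

Need a pair with product 56·(-12) = -672 and sum 11: that's -21 and 32.
Split the middle term: 56k**2-21k + 32k-12 = 7k(8k-3) + 4(8k-3).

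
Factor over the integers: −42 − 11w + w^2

Two integers with product −42 and sum −11 are 3 and −14.

(w + 3)(w − 14)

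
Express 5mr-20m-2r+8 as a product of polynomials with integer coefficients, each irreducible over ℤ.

(5m-2)(r-4)

Group as (5mr-20m) + (-2r+8) = 5m(r-4) - 2(r-4).
Both groups share the factor (r-4).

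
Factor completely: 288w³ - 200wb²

Pull out the common factor 8w; 36w² - 25b² is a difference of squares.

8w(6w - 5b)(6w + 5b)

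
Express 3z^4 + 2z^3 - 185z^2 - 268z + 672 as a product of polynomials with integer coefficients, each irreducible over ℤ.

Testing divisors of the constant over divisors of the leading coefficient, z = 8 is a root, so (z - 8) is a factor; dividing leaves 3z^3 + 26z^2 + 23z - 84.
Then z = -7 is a root, so (z + 7) divides it; the quotient is 3z^2 + 5z - 12.
The remaining quadratic factors as (3z - 4)(z + 3).

(3z - 4)(z + 3)(z + 7)(z - 8)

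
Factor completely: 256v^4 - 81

Write as (16v^2)² − (9)², then factor 16v^2 - 9 once more.

(4v + 3)(4v - 3)(16v^2 + 9)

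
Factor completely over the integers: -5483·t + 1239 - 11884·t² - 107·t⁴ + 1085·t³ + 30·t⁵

(5·t + 3)·(6·t - 1)·(t - 7)·(t² + 3·t + 59)

Testing divisors of the constant over divisors of the leading coefficient, t = 1/6 is a root, so (6·t - 1) divides it; the quotient is 5·t⁴ - 17·t³ + 178·t² - 1951·t - 1239.
Next, t = 7 is a root, so (t - 7) divides it; the quotient is 5·t³ + 18·t² + 304·t + 177.
Then t = -3/5 is a root, so (5·t + 3) divides it; the quotient is t² + 3·t + 59.
The quadratic t² + 3·t + 59 has discriminant -227 < 0 and is irreducible over ℤ.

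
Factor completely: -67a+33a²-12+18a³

(3a-4)(6a+1)(a+3)

Trying the rational-root candidates, a = 4/3 is a root, giving the factor (3a-4) and quotient 6a²+19a+3.
The remaining quadratic factors as (6a+1)(a+3).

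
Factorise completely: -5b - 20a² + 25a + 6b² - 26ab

Group: -5a(4a + 6b - 5) + b(4a + 6b - 5); both groups contain (4a + 6b - 5).

-(4a + 6b - 5)(5a - b)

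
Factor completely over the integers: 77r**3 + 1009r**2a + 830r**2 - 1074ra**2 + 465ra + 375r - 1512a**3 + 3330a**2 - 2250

Group: r(77r**2 - 69ra + 60r - 108a**2 + 315a - 225) + (14a + 10)(77r**2 - 69ra + 60r - 108a**2 + 315a - 225); both groups contain (77r**2 - 69ra + 60r - 108a**2 + 315a - 225), so (r + 14a + 10) is a factor with cofactor 77r**2 - 69ra + 60r - 108a**2 + 315a - 225.
The cofactor groups again: 77r**2 - 69ra + 60r - 108a**2 + 315a - 225 = 11r(7r - 12a + 15) + (9a - 15)(7r - 12a + 15); both groups contain (7r - 12a + 15), giving (11r + 9a - 15)(7r - 12a + 15).

(7r - 12a + 15)(r + 14a + 10)(11r + 9a - 15)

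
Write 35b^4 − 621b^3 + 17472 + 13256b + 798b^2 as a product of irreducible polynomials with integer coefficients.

(5b + 12)(7b + 13)(b − 14)(b − 8)

Trying the rational-root candidates, b = 14 is a root, so (b − 14) is a factor; dividing leaves 35b^3 − 131b^2 − 1036b − 1248.
Next, b = −12/5 is a root, giving the factor (5b + 12) and quotient 7b^2 − 43b − 104.
The remaining quadratic factors as (b − 8)(7b + 13).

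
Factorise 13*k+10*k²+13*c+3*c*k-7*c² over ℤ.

-(7*c-10*k-13)*(c+k)

Group: -c*(7*c-10*k-13) - k*(7*c-10*k-13); both groups contain (7*c-10*k-13).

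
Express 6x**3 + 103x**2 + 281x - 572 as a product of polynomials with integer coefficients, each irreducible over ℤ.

Among the possible rational roots, x = 4/3 is a root, so (3x - 4) is a factor; dividing leaves 2x**2 + 37x + 143.
The remaining quadratic factors as (x + 13)(2x + 11).

(2x + 11)(3x - 4)(x + 13)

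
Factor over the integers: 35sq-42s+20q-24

Group as (35sq-42s) + (20q-24) = 7s(5q-6) + 4(5q-6).
Both groups share the factor (5q-6).

(5q-6)(7s+4)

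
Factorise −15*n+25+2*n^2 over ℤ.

Need a pair with product 2·25 = 50 and sum −15: that's −10 and −5.
Split the middle term: 2*n^2−10*n − 5*n+25 = 2*n*(n−5) − 5*(n−5).

(2*n−5)*(n−5)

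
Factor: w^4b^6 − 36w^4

Factor out w^4 first: what remains is b^6 − 36.
Recognize a difference of squares with the parts b^3 and 6.

w^4(b^3 + 6)(b^3 − 6)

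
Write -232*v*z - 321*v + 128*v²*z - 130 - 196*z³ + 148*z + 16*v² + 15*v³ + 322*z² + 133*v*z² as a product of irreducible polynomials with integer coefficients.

Group: 3*v*(5*v² + 31*v*z + 27*v - 28*z² - 6*z + 10) + (7*z - 13)*(5*v² + 31*v*z + 27*v - 28*z² - 6*z + 10); both groups contain (5*v² + 31*v*z + 27*v - 28*z² - 6*z + 10), so (3*v + 7*z - 13) is a factor with cofactor 5*v² + 31*v*z + 27*v - 28*z² - 6*z + 10.
The cofactor groups again: 5*v² + 31*v*z + 27*v - 28*z² - 6*z + 10 = 5*v*(v + 7*z + 5) + (-4*z + 2)*(v + 7*z + 5); both groups contain (v + 7*z + 5), giving (5*v - 4*z + 2)*(v + 7*z + 5).

(3*v + 7*z - 13)*(5*v - 4*z + 2)*(v + 7*z + 5)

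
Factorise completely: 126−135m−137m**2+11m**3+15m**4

By the rational root theorem, m = −7/3 is a root, giving the factor (3m+7) and quotient 5m**3−8m**2−27m+18.
Continuing, m = 3/5 is a root, giving the factor (5m−3) and quotient m**2−m−6.
The remaining quadratic factors as (m−3)(m+2).

(3m+7)(5m−3)(m+2)(m−3)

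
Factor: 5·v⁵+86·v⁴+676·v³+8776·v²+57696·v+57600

Trying the rational-root candidates, v = -6/5 is a root, so (5·v+6) is a factor; dividing leaves v⁴+16·v³+116·v²+1616·v+9600.
Next, v = -12 is a root, so (v+12) divides it; the quotient is v³+4·v²+68·v+800.
Next, v = -8 is a root, so (v+8) is a factor; dividing leaves v²-4·v+100.
The quadratic v²-4·v+100 has discriminant -384 < 0 and is irreducible over ℤ.

(5·v+6)·(v+12)·(v+8)·(v²-4·v+100)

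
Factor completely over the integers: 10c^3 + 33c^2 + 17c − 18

(2c − 1)(5c + 9)(c + 2)

Trying the rational-root candidates, c = 1/2 is a root, giving the factor (2c − 1) and quotient 5c^2 + 19c + 18.
The remaining quadratic factors as (c + 2)(5c + 9).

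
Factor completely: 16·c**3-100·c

4·c·(2·c+5)·(2·c-5)

Pull out the common factor 4·c; 4·c**2-25 is a difference of squares.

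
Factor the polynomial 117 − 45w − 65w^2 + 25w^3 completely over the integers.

(5w − 13)(5w^2 − 9)

Group as (25w^3 − 45w) + (−65w^2 + 117) = 5w(5w^2 − 9) − 13(5w^2 − 9).
Both groups share the factor (5w^2 − 9).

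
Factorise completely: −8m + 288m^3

Every term has a factor of 8m. Then 36m^2 − 1 = (6m)² − (1)².

8m(6m + 1)(6m − 1)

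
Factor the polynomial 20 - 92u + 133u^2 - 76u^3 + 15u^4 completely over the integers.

Trying the rational-root candidates, u = 5/3 is a root, so (3u - 5) is a factor; dividing leaves 5u^3 - 17u^2 + 16u - 4.
Next, u = 2 is a root, so (u - 2) divides it; the quotient is 5u^2 - 7u + 2.
The remaining quadratic factors as (5u - 2)(u - 1).

(3u - 5)(5u - 2)(u - 1)(u - 2)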